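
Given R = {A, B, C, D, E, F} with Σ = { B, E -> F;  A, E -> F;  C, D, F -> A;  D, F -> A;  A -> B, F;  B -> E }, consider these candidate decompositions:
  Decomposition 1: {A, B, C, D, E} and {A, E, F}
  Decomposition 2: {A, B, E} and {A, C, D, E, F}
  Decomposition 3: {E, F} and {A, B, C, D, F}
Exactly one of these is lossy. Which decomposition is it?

Decomposition 1: common = {A, E}, closure = {A, B, E, F} → lossless.
Decomposition 2: common = {A, E}, closure = {A, B, E, F} → lossless.
Decomposition 3: common = {F}, closure = {F} → lossy.

Decomposition 3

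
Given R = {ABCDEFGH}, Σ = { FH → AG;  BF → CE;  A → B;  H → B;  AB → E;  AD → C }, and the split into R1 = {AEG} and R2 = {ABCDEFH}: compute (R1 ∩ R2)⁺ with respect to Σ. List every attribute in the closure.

R1 ∩ R2 = {AE}.
A → B applies, adding B
Closure: {ABE}.

ABE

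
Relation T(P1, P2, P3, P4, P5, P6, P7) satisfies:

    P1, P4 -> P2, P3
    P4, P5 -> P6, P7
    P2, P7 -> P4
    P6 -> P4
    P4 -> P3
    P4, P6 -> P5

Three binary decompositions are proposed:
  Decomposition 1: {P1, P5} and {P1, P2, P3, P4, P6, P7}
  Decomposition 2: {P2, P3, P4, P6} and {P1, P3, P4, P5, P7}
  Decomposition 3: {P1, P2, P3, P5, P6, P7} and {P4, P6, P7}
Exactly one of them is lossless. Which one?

Decomposition 1: common = {P1}, closure = {P1} → lossy.
Decomposition 2: common = {P3, P4}, closure = {P3, P4} → lossy.
Decomposition 3: common = {P6, P7}, closure = {P3, P4, P5, P6, P7} → lossless.

Decomposition 3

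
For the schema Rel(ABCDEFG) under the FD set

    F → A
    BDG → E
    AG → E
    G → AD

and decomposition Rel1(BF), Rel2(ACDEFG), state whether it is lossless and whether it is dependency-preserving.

Lossless test: (F)⁺ = {AF}, which is a superkey of neither fragment — lossy.
Dependency preservation: BDG → E is not contained in any single fragment, but the restricted closure of its left-hand side across the fragments still reaches the right-hand side; the remaining FDs each lie inside some fragment. All dependencies are preserved.

lossy but dependency-preserving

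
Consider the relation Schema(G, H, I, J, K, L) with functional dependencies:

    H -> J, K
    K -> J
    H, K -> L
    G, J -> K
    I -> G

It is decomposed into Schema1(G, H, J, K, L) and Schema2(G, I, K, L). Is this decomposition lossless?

Common attributes: Schema1 ∩ Schema2 = {G, K, L}.
Closure of {G, K, L}: K → J applies, adding J. So (G, K, L)⁺ = {G, J, K, L}.
The closure contains neither all of Schema1 = {G, H, J, K, L} nor all of Schema2 = {G, I, K, L}, so the common attributes are not a superkey of either fragment. The join is lossy.

No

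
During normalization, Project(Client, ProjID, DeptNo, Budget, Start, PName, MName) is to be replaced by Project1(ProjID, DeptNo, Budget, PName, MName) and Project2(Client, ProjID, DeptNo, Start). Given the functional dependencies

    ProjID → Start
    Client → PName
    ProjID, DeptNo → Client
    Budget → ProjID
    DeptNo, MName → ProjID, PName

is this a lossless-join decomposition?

Common attributes: Project1 ∩ Project2 = {ProjID, DeptNo}.
Closure of {ProjID, DeptNo}: ProjID → Start applies, adding Start; ProjID, DeptNo → Client applies, adding Client; Client → PName applies, adding PName. So (ProjID, DeptNo)⁺ = {Client, ProjID, DeptNo, Start, PName}.
This closure contains every attribute of Project2, so Project1 ∩ Project2 → Project2. The join is lossless.

Yes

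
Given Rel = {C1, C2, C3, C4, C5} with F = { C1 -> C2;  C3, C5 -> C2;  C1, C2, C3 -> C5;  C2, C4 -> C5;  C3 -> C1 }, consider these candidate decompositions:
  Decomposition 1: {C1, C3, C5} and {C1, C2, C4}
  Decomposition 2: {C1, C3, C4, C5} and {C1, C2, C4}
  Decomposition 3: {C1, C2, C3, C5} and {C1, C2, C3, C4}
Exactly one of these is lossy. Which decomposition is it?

Decomposition 1: common = {C1}, closure = {C1, C2} → lossy.
Decomposition 2: common = {C1, C4}, closure = {C1, C2, C4, C5} → lossless.
Decomposition 3: common = {C1, C2, C3}, closure = {C1, C2, C3, C5} → lossless.

Decomposition 1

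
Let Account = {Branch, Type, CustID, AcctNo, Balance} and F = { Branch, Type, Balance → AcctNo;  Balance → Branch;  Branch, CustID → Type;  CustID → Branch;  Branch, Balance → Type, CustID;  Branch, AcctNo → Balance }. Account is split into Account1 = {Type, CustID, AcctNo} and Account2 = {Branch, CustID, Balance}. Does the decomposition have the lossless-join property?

Common attributes: Account1 ∩ Account2 = {CustID}.
Closure of {CustID}: CustID → Branch applies, adding Branch; Branch, CustID → Type applies, adding Type. So (CustID)⁺ = {Branch, Type, CustID}.
The closure contains neither all of Account1 = {Type, CustID, AcctNo} nor all of Account2 = {Branch, CustID, Balance}, so the common attributes are not a superkey of either fragment. The join is lossy.

No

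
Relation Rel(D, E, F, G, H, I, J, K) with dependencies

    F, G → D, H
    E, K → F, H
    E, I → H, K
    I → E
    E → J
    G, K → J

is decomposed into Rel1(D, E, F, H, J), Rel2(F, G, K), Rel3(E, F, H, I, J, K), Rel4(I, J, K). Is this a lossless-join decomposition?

Chase test. Columns are D, E, F, G, H, I, J, K; row i has aⱼ where attribute j ∈ Reli, else bᵢⱼ.
Initial tableau (one row per fragment):
  row 1: a1 a2 a3 b14 a5 b16 a7 b18
  row 2: b21 b22 a3 a4 b25 b26 b27 a8
  row 3: b31 a2 a3 b34 a5 a6 a7 a8
  row 4: b41 b42 b43 b44 b45 a6 a7 a8
Rows 3 and 4 agree on I; apply I→E and equate their E entries.
Rows 3 and 4 agree on E, K; apply E, K→F, H and equate their F, H entries.
No row becomes fully distinguished — the join is lossy.

No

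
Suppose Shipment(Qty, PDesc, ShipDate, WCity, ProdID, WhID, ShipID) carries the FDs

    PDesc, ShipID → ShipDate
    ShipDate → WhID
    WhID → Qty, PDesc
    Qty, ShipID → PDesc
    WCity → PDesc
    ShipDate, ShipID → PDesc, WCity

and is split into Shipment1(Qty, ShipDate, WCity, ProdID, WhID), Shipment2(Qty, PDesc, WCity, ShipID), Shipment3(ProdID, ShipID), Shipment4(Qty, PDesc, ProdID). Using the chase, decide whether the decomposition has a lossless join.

Chase test. Columns are Qty, PDesc, ShipDate, WCity, ProdID, WhID, ShipID; row i has aⱼ where attribute j ∈ Shipmenti, else bᵢⱼ.
Initial tableau (one row per fragment):
  row 1: a1 b12 a3 a4 a5 a6 b17
  row 2: a1 a2 b23 a4 b25 b26 a7
  row 3: b31 b32 b33 b34 a5 b36 a7
  row 4: a1 a2 b43 b44 a5 b46 b47
Rows 1 and 2 agree on WCity; apply WCity→PDesc and equate their PDesc entries.
No row becomes fully distinguished — the join is lossy.

No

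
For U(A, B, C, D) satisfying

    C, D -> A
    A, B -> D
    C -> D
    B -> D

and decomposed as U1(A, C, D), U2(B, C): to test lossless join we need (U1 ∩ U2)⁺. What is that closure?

U1 ∩ U2 = {C}.
C → D applies, adding D
C, D → A applies, adding A
Closure: {A, C, D}.

A, C, D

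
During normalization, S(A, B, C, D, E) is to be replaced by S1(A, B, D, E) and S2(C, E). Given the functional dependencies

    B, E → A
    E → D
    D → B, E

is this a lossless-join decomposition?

Common attributes: S1 ∩ S2 = {E}.
Closure of {E}: E → D applies, adding D; D → B, E applies, adding B; B, E → A applies, adding A. So (E)⁺ = {A, B, D, E}.
This closure contains every attribute of S1, so S1 ∩ S2 → S1. The join is lossless.

Yes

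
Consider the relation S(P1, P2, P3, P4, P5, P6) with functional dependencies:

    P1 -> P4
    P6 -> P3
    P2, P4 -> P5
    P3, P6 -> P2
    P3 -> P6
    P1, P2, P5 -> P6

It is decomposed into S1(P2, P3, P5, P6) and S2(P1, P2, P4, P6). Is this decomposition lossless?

No

Common attributes: S1 ∩ S2 = {P2, P6}.
Closure of {P2, P6}: P6 → P3 applies, adding P3. So (P2, P6)⁺ = {P2, P3, P6}.
The closure contains neither all of S1 = {P2, P3, P5, P6} nor all of S2 = {P1, P2, P4, P6}, so the common attributes are not a superkey of either fragment. The join is lossy.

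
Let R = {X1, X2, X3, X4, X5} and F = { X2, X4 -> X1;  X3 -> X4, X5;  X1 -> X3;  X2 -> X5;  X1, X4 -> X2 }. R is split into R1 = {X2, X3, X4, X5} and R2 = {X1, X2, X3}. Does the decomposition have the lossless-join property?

Common attributes: R1 ∩ R2 = {X2, X3}.
Closure of {X2, X3}: X3 → X4, X5 applies, adding X4, X5; X2, X4 → X1 applies, adding X1. So (X2, X3)⁺ = {X1, X2, X3, X4, X5}.
This closure contains every attribute of R1, so R1 ∩ R2 → R1. The join is lossless.

Yes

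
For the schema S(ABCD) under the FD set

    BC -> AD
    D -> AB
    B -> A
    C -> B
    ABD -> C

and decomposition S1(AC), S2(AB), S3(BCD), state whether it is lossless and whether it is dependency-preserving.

lossless and dependency-preserving

Lossless test (chase): Rows 2 and 3 agree on B; apply B→A and equate their A entries. Rows 1 and 3 agree on C; apply C→B and equate their B entries. Rows 1 and 3 agree on BC; apply BC→AD and equate their AD entries. Row 1 is now all distinguished symbols — the join is lossless.
Dependency preservation: BC → AD; D → AB; ABD → C are not contained in any single fragment, but the restricted closure of each left-hand side across the fragments still reaches the right-hand side; the remaining FDs each lie inside some fragment. All dependencies are preserved.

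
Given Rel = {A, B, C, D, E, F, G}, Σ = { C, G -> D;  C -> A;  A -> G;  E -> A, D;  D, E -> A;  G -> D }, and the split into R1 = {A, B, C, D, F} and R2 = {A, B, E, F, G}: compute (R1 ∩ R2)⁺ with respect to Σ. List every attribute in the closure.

A, B, D, F, G

R1 ∩ R2 = {A, B, F}.
A → G applies, adding G
G → D applies, adding D
Closure: {A, B, D, F, G}.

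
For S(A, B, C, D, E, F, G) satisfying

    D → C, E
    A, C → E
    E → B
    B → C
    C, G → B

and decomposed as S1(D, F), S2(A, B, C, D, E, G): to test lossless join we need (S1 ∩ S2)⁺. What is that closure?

S1 ∩ S2 = {D}.
D → C, E applies, adding C, E
E → B applies, adding B
Closure: {B, C, D, E}.

B, C, D, E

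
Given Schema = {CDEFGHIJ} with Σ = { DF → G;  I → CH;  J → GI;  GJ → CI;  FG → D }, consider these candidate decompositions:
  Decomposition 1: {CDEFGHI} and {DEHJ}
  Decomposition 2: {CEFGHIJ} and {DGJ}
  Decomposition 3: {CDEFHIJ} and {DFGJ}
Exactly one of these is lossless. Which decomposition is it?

Decomposition 3

Decomposition 1: common = {DEH}, closure = {DEH} → lossy.
Decomposition 2: common = {GJ}, closure = {CGHIJ} → lossy.
Decomposition 3: common = {DFJ}, closure = {CDFGHIJ} → lossless.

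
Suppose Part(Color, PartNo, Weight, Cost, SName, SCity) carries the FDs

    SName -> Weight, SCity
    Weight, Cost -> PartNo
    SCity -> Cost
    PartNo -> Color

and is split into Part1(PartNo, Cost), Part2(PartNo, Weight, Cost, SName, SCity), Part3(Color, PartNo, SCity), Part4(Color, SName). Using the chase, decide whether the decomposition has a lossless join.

Yes

Chase test. Columns are Color, PartNo, Weight, Cost, SName, SCity; row i has aⱼ where attribute j ∈ Parti, else bᵢⱼ.
Initial tableau (one row per fragment):
  row 1: b11 a2 b13 a4 b15 b16
  row 2: b21 a2 a3 a4 a5 a6
  row 3: a1 a2 b33 b34 b35 a6
  row 4: a1 b42 b43 b44 a5 b46
Rows 2 and 4 agree on SName; apply SName→Weight, SCity and equate their Weight, SCity entries.
Rows 2 and 3 agree on SCity; apply SCity→Cost and equate their Cost entries.
Rows 2 and 4 agree on SCity; apply SCity→Cost and equate their Cost entries.
Rows 1 and 2 agree on PartNo; apply PartNo→Color and equate their Color entries.
Rows 1 and 3 agree on PartNo; apply PartNo→Color and equate their Color entries.
Rows 2 and 4 agree on Weight, Cost; apply Weight, Cost→PartNo and equate their PartNo entries.
Row 2 is now all distinguished symbols — the join is lossless.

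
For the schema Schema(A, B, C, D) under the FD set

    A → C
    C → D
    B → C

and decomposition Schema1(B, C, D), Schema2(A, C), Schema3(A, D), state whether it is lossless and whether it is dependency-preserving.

Lossless test (chase): Rows 2 and 3 agree on A; apply A→C and equate their C entries. Rows 1 and 2 agree on C; apply C→D and equate their D entries. No row becomes fully distinguished — the join is lossy.
Dependency preservation: every FD's attributes lie within a single fragment, so each can be enforced locally — preserved.

lossy but dependency-preserving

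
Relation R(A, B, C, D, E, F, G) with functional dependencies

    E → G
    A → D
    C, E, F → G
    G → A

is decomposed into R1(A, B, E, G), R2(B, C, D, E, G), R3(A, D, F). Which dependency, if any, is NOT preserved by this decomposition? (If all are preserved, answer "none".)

E → G lies within R1.
A → D lies within R3.
C, E, F → G: restricted closure across fragments reaches G.
G → A lies within R1.
Every dependency is enforceable on the fragments, so the decomposition is dependency-preserving.

none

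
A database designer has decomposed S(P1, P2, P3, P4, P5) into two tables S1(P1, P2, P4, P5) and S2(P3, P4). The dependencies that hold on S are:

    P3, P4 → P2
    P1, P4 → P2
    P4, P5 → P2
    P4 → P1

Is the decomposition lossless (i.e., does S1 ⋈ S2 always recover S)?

No

Common attributes: S1 ∩ S2 = {P4}.
Closure of {P4}: P4 → P1 applies, adding P1; P1, P4 → P2 applies, adding P2. So (P4)⁺ = {P1, P2, P4}.
The closure contains neither all of S1 = {P1, P2, P4, P5} nor all of S2 = {P3, P4}, so the common attributes are not a superkey of either fragment. The join is lossy.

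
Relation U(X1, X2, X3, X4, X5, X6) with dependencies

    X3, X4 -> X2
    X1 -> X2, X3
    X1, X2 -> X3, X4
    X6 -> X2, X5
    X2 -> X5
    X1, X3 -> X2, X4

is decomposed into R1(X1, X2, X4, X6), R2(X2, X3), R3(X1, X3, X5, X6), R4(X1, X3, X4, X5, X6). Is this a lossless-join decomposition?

Yes

Chase test. Columns are X1, X2, X3, X4, X5, X6; row i has aⱼ where attribute j ∈ Ri, else bᵢⱼ.
Initial tableau (one row per fragment):
  row 1: a1 a2 b13 a4 b15 a6
  row 2: b21 a2 a3 b24 b25 b26
  row 3: a1 b32 a3 b34 a5 a6
  row 4: a1 b42 a3 a4 a5 a6
Rows 1 and 3 agree on X1; apply X1→X2, X3 and equate their X2, X3 entries.
Rows 1 and 4 agree on X1; apply X1→X2, X3 and equate their X2, X3 entries.
Rows 1 and 3 agree on X1, X2; apply X1, X2→X3, X4 and equate their X3, X4 entries.
Rows 1 and 3 agree on X6; apply X6→X2, X5 and equate their X2, X5 entries.
Rows 1 and 2 agree on X2; apply X2→X5 and equate their X5 entries.
Row 1 is now all distinguished symbols — the join is lossless.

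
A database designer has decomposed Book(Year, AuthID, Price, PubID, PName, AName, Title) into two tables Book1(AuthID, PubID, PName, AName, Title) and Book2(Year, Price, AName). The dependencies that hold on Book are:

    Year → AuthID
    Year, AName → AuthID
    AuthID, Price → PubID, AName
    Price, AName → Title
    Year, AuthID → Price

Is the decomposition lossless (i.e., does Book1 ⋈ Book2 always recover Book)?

No

Common attributes: Book1 ∩ Book2 = {AName}.
No dependency enlarges {AName}, so (AName)⁺ = {AName}.
The closure contains neither all of Book1 = {AuthID, PubID, PName, AName, Title} nor all of Book2 = {Year, Price, AName}, so the common attributes are not a superkey of either fragment. The join is lossy.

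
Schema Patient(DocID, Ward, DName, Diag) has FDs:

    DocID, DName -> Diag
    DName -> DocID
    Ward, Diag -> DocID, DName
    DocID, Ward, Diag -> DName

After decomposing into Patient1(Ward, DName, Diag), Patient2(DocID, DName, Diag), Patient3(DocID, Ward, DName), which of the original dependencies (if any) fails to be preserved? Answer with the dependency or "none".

none

DocID, DName → Diag lies within Patient2.
DName → DocID lies within Patient2.
Ward, Diag → DocID, DName: restricted closure across fragments reaches DocID, DName.
DocID, Ward, Diag → DName: restricted closure across fragments reaches DName.
Every dependency is enforceable on the fragments, so the decomposition is dependency-preserving.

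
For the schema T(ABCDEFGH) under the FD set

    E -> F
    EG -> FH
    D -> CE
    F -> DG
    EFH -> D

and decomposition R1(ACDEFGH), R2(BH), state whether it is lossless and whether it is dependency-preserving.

lossy but dependency-preserving

Lossless test: (H)⁺ = {H}, which is a superkey of neither fragment — lossy.
Dependency preservation: every FD's attributes lie within a single fragment, so each can be enforced locally — preserved.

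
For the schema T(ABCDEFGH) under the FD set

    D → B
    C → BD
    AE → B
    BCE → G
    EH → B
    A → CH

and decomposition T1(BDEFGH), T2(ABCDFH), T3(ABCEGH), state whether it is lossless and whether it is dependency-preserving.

lossy but dependency-preserving

Lossless test (chase): Rows 2 and 3 agree on C; apply C→BD and equate their BD entries. No row becomes fully distinguished — the join is lossy.
Dependency preservation: every FD's attributes lie within a single fragment, so each can be enforced locally — preserved.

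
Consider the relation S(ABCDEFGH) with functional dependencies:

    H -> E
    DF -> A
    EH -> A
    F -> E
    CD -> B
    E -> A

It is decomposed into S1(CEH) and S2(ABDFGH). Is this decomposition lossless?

Common attributes: S1 ∩ S2 = {H}.
Closure of {H}: H → E applies, adding E; EH → A applies, adding A. So (H)⁺ = {AEH}.
The closure contains neither all of S1 = {CEH} nor all of S2 = {ABDFGH}, so the common attributes are not a superkey of either fragment. The join is lossy.

No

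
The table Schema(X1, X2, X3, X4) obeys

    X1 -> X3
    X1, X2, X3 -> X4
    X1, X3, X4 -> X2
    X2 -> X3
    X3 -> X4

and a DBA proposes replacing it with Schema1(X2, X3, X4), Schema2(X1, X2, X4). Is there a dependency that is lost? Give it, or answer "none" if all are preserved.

X1 → X3: restricted closure across fragments reaches X3.
X1, X2, X3 → X4: restricted closure across fragments reaches X4.
X1, X3, X4 → X2: restricted closure across fragments reaches X2.
X2 → X3 lies within Schema1.
X3 → X4 lies within Schema1.
Every dependency is enforceable on the fragments, so the decomposition is dependency-preserving.

none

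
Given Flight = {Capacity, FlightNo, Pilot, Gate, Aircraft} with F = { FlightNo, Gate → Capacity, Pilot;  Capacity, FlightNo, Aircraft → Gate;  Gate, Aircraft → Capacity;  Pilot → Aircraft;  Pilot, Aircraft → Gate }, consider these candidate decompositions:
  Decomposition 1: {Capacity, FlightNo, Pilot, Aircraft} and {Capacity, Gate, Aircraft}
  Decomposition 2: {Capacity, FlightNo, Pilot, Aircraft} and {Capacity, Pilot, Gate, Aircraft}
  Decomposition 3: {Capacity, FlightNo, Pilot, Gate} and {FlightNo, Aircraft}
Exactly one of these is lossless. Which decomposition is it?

Decomposition 1: common = {Capacity, Aircraft}, closure = {Capacity, Aircraft} → lossy.
Decomposition 2: common = {Capacity, Pilot, Aircraft}, closure = {Capacity, Pilot, Gate, Aircraft} → lossless.
Decomposition 3: common = {FlightNo}, closure = {FlightNo} → lossy.

Decomposition 2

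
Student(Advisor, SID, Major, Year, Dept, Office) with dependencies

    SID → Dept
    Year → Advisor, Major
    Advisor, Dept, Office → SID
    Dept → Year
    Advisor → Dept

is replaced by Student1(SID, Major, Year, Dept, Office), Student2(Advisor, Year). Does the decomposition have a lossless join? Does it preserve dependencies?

Lossless test: (Year)⁺ = {Advisor, Major, Year, Dept}, which contains all of one fragment — lossless.
Dependency preservation: Year → Advisor, Major; Advisor, Dept, Office → SID; Advisor → Dept are not contained in any single fragment, but the restricted closure of each left-hand side across the fragments still reaches the right-hand side; the remaining FDs each lie inside some fragment. All dependencies are preserved.

lossless and dependency-preserving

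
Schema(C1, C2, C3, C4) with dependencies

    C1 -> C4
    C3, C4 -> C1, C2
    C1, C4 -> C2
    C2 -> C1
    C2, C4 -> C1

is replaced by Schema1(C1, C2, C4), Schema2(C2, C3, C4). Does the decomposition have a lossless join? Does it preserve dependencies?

lossless and dependency-preserving

Lossless test: (C2, C4)⁺ = {C1, C2, C4}, which contains all of one fragment — lossless.
Dependency preservation: C3, C4 → C1, C2 is not contained in any single fragment, but the restricted closure of its left-hand side across the fragments still reaches the right-hand side; the remaining FDs each lie inside some fragment. All dependencies are preserved.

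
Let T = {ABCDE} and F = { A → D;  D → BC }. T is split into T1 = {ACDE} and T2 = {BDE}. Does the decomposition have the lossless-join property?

Yes

Common attributes: T1 ∩ T2 = {DE}.
Closure of {DE}: D → BC applies, adding BC. So (DE)⁺ = {BCDE}.
This closure contains every attribute of T2, so T1 ∩ T2 → T2. The join is lossless.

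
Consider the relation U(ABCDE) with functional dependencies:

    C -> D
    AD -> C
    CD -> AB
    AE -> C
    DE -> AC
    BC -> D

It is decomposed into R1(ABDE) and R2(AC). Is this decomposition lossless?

No

Common attributes: R1 ∩ R2 = {A}.
No dependency enlarges {A}, so (A)⁺ = {A}.
The closure contains neither all of R1 = {ABDE} nor all of R2 = {AC}, so the common attributes are not a superkey of either fragment. The join is lossy.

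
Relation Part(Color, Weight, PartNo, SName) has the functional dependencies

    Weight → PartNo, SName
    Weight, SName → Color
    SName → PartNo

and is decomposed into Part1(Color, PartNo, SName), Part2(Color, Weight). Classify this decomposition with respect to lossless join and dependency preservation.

lossy and not dependency-preserving

Lossless test: (Color)⁺ = {Color}, which is a superkey of neither fragment — lossy.
Dependency preservation: the restricted closure of {Weight} across the fragments never reaches {PartNo, SName}, so Weight → PartNo, SName cannot be enforced without a join — not preserved.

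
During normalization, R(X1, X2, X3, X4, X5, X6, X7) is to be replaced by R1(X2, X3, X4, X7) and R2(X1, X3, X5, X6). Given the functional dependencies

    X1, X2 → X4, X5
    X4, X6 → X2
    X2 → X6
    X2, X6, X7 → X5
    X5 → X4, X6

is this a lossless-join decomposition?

Common attributes: R1 ∩ R2 = {X3}.
No dependency enlarges {X3}, so (X3)⁺ = {X3}.
The closure contains neither all of R1 = {X2, X3, X4, X7} nor all of R2 = {X1, X3, X5, X6}, so the common attributes are not a superkey of either fragment. The join is lossy.

No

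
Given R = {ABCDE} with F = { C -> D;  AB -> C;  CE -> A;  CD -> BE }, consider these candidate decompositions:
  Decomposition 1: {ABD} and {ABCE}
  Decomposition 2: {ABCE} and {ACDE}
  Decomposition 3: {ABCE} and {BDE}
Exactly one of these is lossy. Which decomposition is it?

Decomposition 1: common = {AB}, closure = {ABCDE} → lossless.
Decomposition 2: common = {ACE}, closure = {ABCDE} → lossless.
Decomposition 3: common = {BE}, closure = {BE} → lossy.

Decomposition 3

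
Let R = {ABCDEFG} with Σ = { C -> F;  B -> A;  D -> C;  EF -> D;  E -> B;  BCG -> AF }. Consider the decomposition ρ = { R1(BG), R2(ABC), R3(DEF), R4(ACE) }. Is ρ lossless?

No

Chase test. Columns are ABCDEFG; row i has aⱼ where attribute j ∈ Ri, else bᵢⱼ.
Initial tableau (one row per fragment):
  row 1: b11 a2 b13 b14 b15 b16 a7
  row 2: a1 a2 a3 b24 b25 b26 b27
  row 3: b31 b32 b33 a4 a5 a6 b37
  row 4: a1 b42 a3 b44 a5 b46 b47
Rows 2 and 4 agree on C; apply C→F and equate their F entries.
Rows 1 and 2 agree on B; apply B→A and equate their A entries.
Rows 3 and 4 agree on E; apply E→B and equate their B entries.
Rows 3 and 4 agree on B; apply B→A and equate their A entries.
No row becomes fully distinguished — the join is lossy.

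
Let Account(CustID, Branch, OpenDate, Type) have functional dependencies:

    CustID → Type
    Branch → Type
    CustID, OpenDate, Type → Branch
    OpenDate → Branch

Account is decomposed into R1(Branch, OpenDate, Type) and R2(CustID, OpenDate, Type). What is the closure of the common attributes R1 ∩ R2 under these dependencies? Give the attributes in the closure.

R1 ∩ R2 = {OpenDate, Type}.
OpenDate → Branch applies, adding Branch
Closure: {Branch, OpenDate, Type}.

Branch, OpenDate, Type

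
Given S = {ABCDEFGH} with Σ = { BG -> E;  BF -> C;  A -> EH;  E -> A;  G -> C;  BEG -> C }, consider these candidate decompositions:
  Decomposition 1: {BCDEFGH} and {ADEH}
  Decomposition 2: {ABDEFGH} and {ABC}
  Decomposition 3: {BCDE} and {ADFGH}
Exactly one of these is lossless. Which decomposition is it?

Decomposition 1: common = {DEH}, closure = {ADEH} → lossless.
Decomposition 2: common = {AB}, closure = {ABEH} → lossy.
Decomposition 3: common = {D}, closure = {D} → lossy.

Decomposition 1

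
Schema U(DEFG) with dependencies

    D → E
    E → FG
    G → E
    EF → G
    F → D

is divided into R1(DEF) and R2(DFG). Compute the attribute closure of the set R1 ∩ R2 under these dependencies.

R1 ∩ R2 = {DF}.
D → E applies, adding E
E → FG applies, adding G
Closure: {DEFG}.

DEFG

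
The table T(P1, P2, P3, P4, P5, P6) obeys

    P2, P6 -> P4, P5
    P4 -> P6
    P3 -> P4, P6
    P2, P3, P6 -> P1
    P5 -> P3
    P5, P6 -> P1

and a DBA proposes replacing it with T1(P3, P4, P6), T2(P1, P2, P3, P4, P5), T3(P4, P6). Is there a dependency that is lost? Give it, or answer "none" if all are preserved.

Check P2, P6 → P4, P5: no single fragment contains all of {P2, P4, P5, P6}, and the restricted closure of {P2, P6} across the fragments never reaches {P4, P5}.
P4 → P6 is preserved.
P3 → P4, P6 is preserved.
P2, P3, P6 → P1 is preserved.
P5 → P3 is preserved.
P5, P6 → P1 is preserved.

P2, P6 -> P4, P5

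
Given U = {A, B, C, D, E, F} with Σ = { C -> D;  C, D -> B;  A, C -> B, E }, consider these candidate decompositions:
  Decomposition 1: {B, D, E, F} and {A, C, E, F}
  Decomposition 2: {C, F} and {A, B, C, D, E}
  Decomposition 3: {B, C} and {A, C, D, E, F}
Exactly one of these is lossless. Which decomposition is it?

Decomposition 3

Decomposition 1: common = {E, F}, closure = {E, F} → lossy.
Decomposition 2: common = {C}, closure = {B, C, D} → lossy.
Decomposition 3: common = {C}, closure = {B, C, D} → lossless.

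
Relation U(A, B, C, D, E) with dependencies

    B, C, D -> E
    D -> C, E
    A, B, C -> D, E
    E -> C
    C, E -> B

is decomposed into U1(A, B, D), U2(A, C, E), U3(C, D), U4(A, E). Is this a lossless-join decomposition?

No

Chase test. Columns are A, B, C, D, E; row i has aⱼ where attribute j ∈ Ui, else bᵢⱼ.
Initial tableau (one row per fragment):
  row 1: a1 a2 b13 a4 b15
  row 2: a1 b22 a3 b24 a5
  row 3: b31 b32 a3 a4 b35
  row 4: a1 b42 b43 b44 a5
Rows 1 and 3 agree on D; apply D→C, E and equate their C, E entries.
Rows 2 and 4 agree on E; apply E→C and equate their C entries.
Rows 1 and 3 agree on C, E; apply C, E→B and equate their B entries.
Rows 2 and 4 agree on C, E; apply C, E→B and equate their B entries.
Rows 2 and 4 agree on A, B, C; apply A, B, C→D, E and equate their D, E entries.
No row becomes fully distinguished — the join is lossy.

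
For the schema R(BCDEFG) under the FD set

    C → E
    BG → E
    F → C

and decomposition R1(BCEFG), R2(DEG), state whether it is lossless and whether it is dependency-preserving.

Lossless test: (EG)⁺ = {EG}, which is a superkey of neither fragment — lossy.
Dependency preservation: every FD's attributes lie within a single fragment, so each can be enforced locally — preserved.

lossy but dependency-preserving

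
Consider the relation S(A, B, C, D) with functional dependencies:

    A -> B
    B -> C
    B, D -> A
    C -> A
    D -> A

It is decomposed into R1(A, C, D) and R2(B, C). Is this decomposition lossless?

Yes

Common attributes: R1 ∩ R2 = {C}.
Closure of {C}: C → A applies, adding A; A → B applies, adding B. So (C)⁺ = {A, B, C}.
This closure contains every attribute of R2, so R1 ∩ R2 → R2. The join is lossless.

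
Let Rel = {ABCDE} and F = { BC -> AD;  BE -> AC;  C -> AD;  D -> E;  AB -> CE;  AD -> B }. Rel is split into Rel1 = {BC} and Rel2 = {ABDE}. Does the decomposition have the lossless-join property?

Common attributes: Rel1 ∩ Rel2 = {B}.
No dependency enlarges {B}, so (B)⁺ = {B}.
The closure contains neither all of Rel1 = {BC} nor all of Rel2 = {ABDE}, so the common attributes are not a superkey of either fragment. The join is lossy.

No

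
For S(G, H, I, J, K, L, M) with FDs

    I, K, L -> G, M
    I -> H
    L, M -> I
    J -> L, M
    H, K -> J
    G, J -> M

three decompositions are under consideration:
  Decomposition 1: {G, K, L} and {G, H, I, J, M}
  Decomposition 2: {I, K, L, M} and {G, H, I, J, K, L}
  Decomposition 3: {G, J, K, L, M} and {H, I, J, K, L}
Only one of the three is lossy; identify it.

Decomposition 1

Decomposition 1: common = {G}, closure = {G} → lossy.
Decomposition 2: common = {I, K, L}, closure = {G, H, I, J, K, L, M} → lossless.
Decomposition 3: common = {J, K, L}, closure = {G, H, I, J, K, L, M} → lossless.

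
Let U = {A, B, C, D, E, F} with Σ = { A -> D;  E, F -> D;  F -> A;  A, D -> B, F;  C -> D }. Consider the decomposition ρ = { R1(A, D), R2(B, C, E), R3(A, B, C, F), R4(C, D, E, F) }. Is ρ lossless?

Yes

Chase test. Columns are A, B, C, D, E, F; row i has aⱼ where attribute j ∈ Ri, else bᵢⱼ.
Initial tableau (one row per fragment):
  row 1: a1 b12 b13 a4 b15 b16
  row 2: b21 a2 a3 b24 a5 b26
  row 3: a1 a2 a3 b34 b35 a6
  row 4: b41 b42 a3 a4 a5 a6
Rows 1 and 3 agree on A; apply A→D and equate their D entries.
Rows 3 and 4 agree on F; apply F→A and equate their A entries.
Rows 1 and 3 agree on A, D; apply A, D→B, F and equate their B, F entries.
Rows 1 and 4 agree on A, D; apply A, D→B, F and equate their B, F entries.
Rows 2 and 3 agree on C; apply C→D and equate their D entries.
Row 4 is now all distinguished symbols — the join is lossless.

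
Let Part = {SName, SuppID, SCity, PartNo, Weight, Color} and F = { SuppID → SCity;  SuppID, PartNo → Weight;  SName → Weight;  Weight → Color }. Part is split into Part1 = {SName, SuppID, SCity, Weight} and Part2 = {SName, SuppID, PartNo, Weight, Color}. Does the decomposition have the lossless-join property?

Common attributes: Part1 ∩ Part2 = {SName, SuppID, Weight}.
Closure of {SName, SuppID, Weight}: SuppID → SCity applies, adding SCity; Weight → Color applies, adding Color. So (SName, SuppID, Weight)⁺ = {SName, SuppID, SCity, Weight, Color}.
This closure contains every attribute of Part1, so Part1 ∩ Part2 → Part1. The join is lossless.

Yes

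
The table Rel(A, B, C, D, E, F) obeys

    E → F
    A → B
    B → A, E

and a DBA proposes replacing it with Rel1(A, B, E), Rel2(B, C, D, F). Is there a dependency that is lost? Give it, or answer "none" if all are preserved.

E → F

Check E → F: no single fragment contains all of {E, F}, and the restricted closure of {E} across the fragments never reaches {F}.
A → B is preserved.
B → A, E is preserved.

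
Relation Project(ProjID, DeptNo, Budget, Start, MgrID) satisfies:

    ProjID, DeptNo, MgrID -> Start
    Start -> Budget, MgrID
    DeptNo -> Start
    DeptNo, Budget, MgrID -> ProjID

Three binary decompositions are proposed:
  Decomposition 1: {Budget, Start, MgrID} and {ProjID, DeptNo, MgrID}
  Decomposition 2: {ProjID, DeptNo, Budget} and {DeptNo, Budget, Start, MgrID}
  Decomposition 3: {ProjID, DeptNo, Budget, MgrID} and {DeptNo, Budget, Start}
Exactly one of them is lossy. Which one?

Decomposition 1: common = {MgrID}, closure = {MgrID} → lossy.
Decomposition 2: common = {DeptNo, Budget}, closure = {ProjID, DeptNo, Budget, Start, MgrID} → lossless.
Decomposition 3: common = {DeptNo, Budget}, closure = {ProjID, DeptNo, Budget, Start, MgrID} → lossless.

Decomposition 1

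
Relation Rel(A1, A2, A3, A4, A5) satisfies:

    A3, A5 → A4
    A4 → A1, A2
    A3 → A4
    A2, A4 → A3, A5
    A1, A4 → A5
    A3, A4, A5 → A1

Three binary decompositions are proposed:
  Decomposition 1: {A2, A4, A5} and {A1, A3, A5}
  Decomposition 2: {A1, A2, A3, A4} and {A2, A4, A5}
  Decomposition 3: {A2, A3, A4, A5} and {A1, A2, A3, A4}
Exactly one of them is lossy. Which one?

Decomposition 1: common = {A5}, closure = {A5} → lossy.
Decomposition 2: common = {A2, A4}, closure = {A1, A2, A3, A4, A5} → lossless.
Decomposition 3: common = {A2, A3, A4}, closure = {A1, A2, A3, A4, A5} → lossless.

Decomposition 1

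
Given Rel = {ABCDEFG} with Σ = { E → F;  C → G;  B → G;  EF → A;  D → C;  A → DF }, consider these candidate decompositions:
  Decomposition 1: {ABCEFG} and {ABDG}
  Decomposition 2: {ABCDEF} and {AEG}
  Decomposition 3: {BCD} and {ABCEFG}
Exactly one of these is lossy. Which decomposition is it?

Decomposition 3

Decomposition 1: common = {ABG}, closure = {ABCDFG} → lossless.
Decomposition 2: common = {AE}, closure = {ACDEFG} → lossless.
Decomposition 3: common = {BC}, closure = {BCG} → lossy.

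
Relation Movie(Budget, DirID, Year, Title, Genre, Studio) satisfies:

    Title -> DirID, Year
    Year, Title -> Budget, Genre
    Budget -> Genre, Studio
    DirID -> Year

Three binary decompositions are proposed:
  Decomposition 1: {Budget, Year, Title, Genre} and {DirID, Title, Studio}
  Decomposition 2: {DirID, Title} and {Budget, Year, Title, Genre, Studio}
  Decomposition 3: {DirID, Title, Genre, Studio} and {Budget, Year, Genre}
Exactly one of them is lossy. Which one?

Decomposition 1: common = {Title}, closure = {Budget, DirID, Year, Title, Genre, Studio} → lossless.
Decomposition 2: common = {Title}, closure = {Budget, DirID, Year, Title, Genre, Studio} → lossless.
Decomposition 3: common = {Genre}, closure = {Genre} → lossy.

Decomposition 3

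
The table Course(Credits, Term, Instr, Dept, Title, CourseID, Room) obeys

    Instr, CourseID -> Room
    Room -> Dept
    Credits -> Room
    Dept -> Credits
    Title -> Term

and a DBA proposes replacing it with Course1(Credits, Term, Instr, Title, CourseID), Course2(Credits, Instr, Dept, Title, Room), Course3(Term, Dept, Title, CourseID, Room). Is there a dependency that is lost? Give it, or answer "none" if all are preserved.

none

Instr, CourseID → Room: restricted closure across fragments reaches Room.
Room → Dept lies within Course2.
Credits → Room lies within Course2.
Dept → Credits lies within Course2.
Title → Term lies within Course1.
Every dependency is enforceable on the fragments, so the decomposition is dependency-preserving.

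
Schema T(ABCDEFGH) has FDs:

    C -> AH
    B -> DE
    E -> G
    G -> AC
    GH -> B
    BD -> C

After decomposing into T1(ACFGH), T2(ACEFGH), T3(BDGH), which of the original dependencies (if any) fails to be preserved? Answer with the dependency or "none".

none

C → AH lies within T1.
B → DE: restricted closure across fragments reaches DE.
E → G lies within T2.
G → AC lies within T1.
GH → B lies within T3.
BD → C: restricted closure across fragments reaches C.
Every dependency is enforceable on the fragments, so the decomposition is dependency-preserving.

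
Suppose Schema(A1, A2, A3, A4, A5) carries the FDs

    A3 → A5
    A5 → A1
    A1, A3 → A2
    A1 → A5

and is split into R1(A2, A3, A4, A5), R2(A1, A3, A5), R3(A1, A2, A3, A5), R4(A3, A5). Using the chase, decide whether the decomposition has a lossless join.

Chase test. Columns are A1, A2, A3, A4, A5; row i has aⱼ where attribute j ∈ Ri, else bᵢⱼ.
Initial tableau (one row per fragment):
  row 1: b11 a2 a3 a4 a5
  row 2: a1 b22 a3 b24 a5
  row 3: a1 a2 a3 b34 a5
  row 4: b41 b42 a3 b44 a5
Rows 1 and 2 agree on A5; apply A5→A1 and equate their A1 entries.
Rows 1 and 4 agree on A5; apply A5→A1 and equate their A1 entries.
Rows 1 and 2 agree on A1, A3; apply A1, A3→A2 and equate their A2 entries.
Rows 1 and 4 agree on A1, A3; apply A1, A3→A2 and equate their A2 entries.
Row 1 is now all distinguished symbols — the join is lossless.

Yes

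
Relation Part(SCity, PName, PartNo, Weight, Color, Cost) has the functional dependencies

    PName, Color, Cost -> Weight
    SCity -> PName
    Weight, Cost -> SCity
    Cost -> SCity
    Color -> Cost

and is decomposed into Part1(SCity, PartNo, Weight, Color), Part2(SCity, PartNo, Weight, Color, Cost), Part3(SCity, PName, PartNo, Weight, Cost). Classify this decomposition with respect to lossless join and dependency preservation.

lossless and dependency-preserving

Lossless test (chase): Rows 1 and 2 agree on SCity; apply SCity→PName and equate their PName entries. Rows 1 and 3 agree on SCity; apply SCity→PName and equate their PName entries. Rows 1 and 2 agree on Color; apply Color→Cost and equate their Cost entries. Row 1 is now all distinguished symbols — the join is lossless.
Dependency preservation: PName, Color, Cost → Weight is not contained in any single fragment, but the restricted closure of its left-hand side across the fragments still reaches the right-hand side; the remaining FDs each lie inside some fragment. All dependencies are preserved.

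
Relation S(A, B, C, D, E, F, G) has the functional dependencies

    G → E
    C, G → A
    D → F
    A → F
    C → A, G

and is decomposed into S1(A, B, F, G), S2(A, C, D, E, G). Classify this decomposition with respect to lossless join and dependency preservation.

lossy and not dependency-preserving

Lossless test: (A, G)⁺ = {A, E, F, G}, which is a superkey of neither fragment — lossy.
Dependency preservation: the restricted closure of {D} across the fragments never reaches {F}, so D → F cannot be enforced without a join — not preserved.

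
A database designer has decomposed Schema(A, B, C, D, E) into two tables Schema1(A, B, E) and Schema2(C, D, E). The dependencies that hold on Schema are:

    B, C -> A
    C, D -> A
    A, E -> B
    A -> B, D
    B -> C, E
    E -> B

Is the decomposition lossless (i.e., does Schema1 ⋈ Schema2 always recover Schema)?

Common attributes: Schema1 ∩ Schema2 = {E}.
Closure of {E}: E → B applies, adding B; B → C, E applies, adding C; B, C → A applies, adding A; A → B, D applies, adding D. So (E)⁺ = {A, B, C, D, E}.
This closure contains every attribute of Schema1, so Schema1 ∩ Schema2 → Schema1. The join is lossless.

Yes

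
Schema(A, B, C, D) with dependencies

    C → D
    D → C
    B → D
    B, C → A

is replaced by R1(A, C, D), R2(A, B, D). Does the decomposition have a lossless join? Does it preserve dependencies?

lossless and dependency-preserving

Lossless test: (A, D)⁺ = {A, C, D}, which contains all of one fragment — lossless.
Dependency preservation: B, C → A is not contained in any single fragment, but the restricted closure of its left-hand side across the fragments still reaches the right-hand side; the remaining FDs each lie inside some fragment. All dependencies are preserved.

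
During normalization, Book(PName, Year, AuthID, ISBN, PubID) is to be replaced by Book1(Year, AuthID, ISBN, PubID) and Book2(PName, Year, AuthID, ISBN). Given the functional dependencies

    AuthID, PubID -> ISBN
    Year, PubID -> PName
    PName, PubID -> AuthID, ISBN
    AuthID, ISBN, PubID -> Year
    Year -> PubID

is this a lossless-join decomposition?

Yes

Common attributes: Book1 ∩ Book2 = {Year, AuthID, ISBN}.
Closure of {Year, AuthID, ISBN}: Year → PubID applies, adding PubID; Year, PubID → PName applies, adding PName. So (Year, AuthID, ISBN)⁺ = {PName, Year, AuthID, ISBN, PubID}.
This closure contains every attribute of Book1, so Book1 ∩ Book2 → Book1. The join is lossless.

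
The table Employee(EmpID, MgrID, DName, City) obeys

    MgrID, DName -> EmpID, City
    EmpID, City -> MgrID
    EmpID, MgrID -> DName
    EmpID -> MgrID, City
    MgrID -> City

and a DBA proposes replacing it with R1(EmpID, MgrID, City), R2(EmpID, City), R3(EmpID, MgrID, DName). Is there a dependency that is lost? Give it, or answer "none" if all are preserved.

none

MgrID, DName → EmpID, City: restricted closure across fragments reaches EmpID, City.
EmpID, City → MgrID lies within R1.
EmpID, MgrID → DName lies within R3.
EmpID → MgrID, City lies within R1.
MgrID → City lies within R1.
Every dependency is enforceable on the fragments, so the decomposition is dependency-preserving.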